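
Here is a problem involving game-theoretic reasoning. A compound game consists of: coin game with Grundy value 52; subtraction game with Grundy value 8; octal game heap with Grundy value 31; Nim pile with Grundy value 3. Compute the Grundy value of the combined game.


By the Sprague-Grundy theorem, the Grundy value of a sum of games is the XOR of individual Grundy values.
coin game: Grundy value = 52. Running XOR: 0 XOR 52 = 52
subtraction game: Grundy value = 8. Running XOR: 52 XOR 8 = 60
octal game heap: Grundy value = 31. Running XOR: 60 XOR 31 = 35
Nim pile: Grundy value = 3. Running XOR: 35 XOR 3 = 32
The combined Grundy value is 32.

32


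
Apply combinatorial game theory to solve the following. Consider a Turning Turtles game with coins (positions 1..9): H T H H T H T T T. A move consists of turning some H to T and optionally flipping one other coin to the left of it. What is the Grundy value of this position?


Coins: H T H H T H T T T
Key fact: a single head at position k behaves exactly like a Nim heap of size k (turning it to T and optionally flipping a coin at j < k corresponds to moving the heap from k to j, or to 0), and heads combine as a disjunctive sum (two heads at the same place would cancel, matching j XOR j = 0). So the Nim-value is the XOR of the 1-indexed positions of the heads.
Face-up positions (1-indexed): [1, 3, 4, 6]
XOR 0 with 1: 0 XOR 1 = 1
XOR 1 with 3: 1 XOR 3 = 2
XOR 2 with 4: 2 XOR 4 = 6
XOR 6 with 6: 6 XOR 6 = 0
Nim-value = 0

0


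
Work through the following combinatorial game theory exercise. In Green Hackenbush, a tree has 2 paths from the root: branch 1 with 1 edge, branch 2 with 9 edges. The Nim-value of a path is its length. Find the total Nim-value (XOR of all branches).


The tree has 2 branches from the ground vertex.
In Green Hackenbush, the Nim-value of a simple path of length k is k.
Branch 1: length 1, Nim-value = 1
Branch 2: length 9, Nim-value = 9
Total Nim-value = XOR of all branch values:
0 XOR 1 = 1
1 XOR 9 = 8
Nim-value of the tree = 8

8


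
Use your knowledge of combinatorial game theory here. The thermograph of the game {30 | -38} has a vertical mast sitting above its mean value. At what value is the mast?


Game = {30 | -38}, a switch {a | b} with numbers a > b.
Its thermograph has left wall a - t and right wall b + t, which meet at t = (a - b)/2, where both equal (a + b)/2. So the mast (mean value) is at (a + b)/2.
Mean = (30 + (-38))/2 = -8/2 = -4

-4


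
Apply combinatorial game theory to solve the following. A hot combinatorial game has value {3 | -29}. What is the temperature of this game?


The game is {3 | -29}, a switch {a | b} with numbers a > b.
Cooling {a | b} by t gives {a - t | b + t}, which stops being hot when a - t = b + t, i.e. at t = (a - b)/2. So the temperature of a switch is (a - b)/2.
Temperature = (Left option - Right option) / 2
= (3 - (-29)) / 2
= 32 / 2
= 16

16


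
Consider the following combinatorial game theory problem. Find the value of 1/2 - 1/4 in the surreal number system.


x = 1/2, y = 1/4
Converting to common denominator: 4
x = 2/4, y = 1/4
x - y = 1/2 - 1/4 = 1/4

1/4


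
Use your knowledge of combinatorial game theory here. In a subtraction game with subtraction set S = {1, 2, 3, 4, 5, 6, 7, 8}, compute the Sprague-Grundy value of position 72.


The subtraction set is S = {1, 2, 3, 4, 5, 6, 7, 8}.
G(k) = mex{ G(k - s) : s in S, s <= k }. We compute iteratively: G(0) = 0.
G(1) = mex({0}) = 1
G(2) = mex({0, 1}) = 2
G(3) = mex({0, 1, 2}) = 3
G(4) = mex({0, 1, 2, 3}) = 4
G(5) = mex({0, 1, 2, 3, 4}) = 5
G(6) = mex({0, 1, 2, 3, 4, 5}) = 6
G(7) = mex({0, 1, 2, 3, 4, 5, 6}) = 7
G(8) = mex({0, 1, 2, 3, 4, 5, 6, 7}) = 8
G(9) = mex({1, 2, 3, 4, 5, 6, 7, 8}) = 0
G(10) = mex({0, 2, 3, 4, 5, 6, 7, 8}) = 1
G(11) = mex({0, 1, 3, 4, 5, 6, 7, 8}) = 2
G(12) = mex({0, 1, 2, 4, 5, 6, 7, 8}) = 3
G(13) = mex({0, 1, 2, 3, 5, 6, 7, 8}) = 4
G(14) = mex({0, 1, 2, 3, 4, 6, 7, 8}) = 5
G(15) = mex({0, 1, 2, 3, 4, 5, 7, 8}) = 6
G(16) = mex({0, 1, 2, 3, 4, 5, 6, 8}) = 7
Observe that G(9)..G(16) = 0, 1, 2, 3, 4, 5, 6, 7 repeats G(0)..G(7) = 0, 1, 2, 3, 4, 5, 6, 7.
For k >= max(S) = 8, G(k) is determined by the previous 8 values G(k-8)..G(k-1); a window of 8 consecutive values has recurred shifted by 9, so by induction G(k + 9) = G(k) for all k >= 0: the sequence is periodic from the start with period 9.
One period: G(0..8) = 0, 1, 2, 3, 4, 5, 6, 7, 8.
72 mod 9 = 0, so G(72) = G(0) = 0.

0


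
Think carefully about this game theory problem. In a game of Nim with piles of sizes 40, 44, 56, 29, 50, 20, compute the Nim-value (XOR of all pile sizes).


We need the XOR (exclusive or) of all pile sizes.
After XOR-ing pile 1 (size 40): 0 XOR 40 = 40
After XOR-ing pile 2 (size 44): 40 XOR 44 = 4
After XOR-ing pile 3 (size 56): 4 XOR 56 = 60
After XOR-ing pile 4 (size 29): 60 XOR 29 = 33
After XOR-ing pile 5 (size 50): 33 XOR 50 = 19
After XOR-ing pile 6 (size 20): 19 XOR 20 = 7
The Nim-value of this position is 7.

7


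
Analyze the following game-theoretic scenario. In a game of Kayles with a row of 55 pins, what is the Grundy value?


Kayles: a move removes 1 or 2 adjacent pins from a contiguous row.
Removing pins from a row of k leaves two independent rows (a, b) with a + b = k - 1 (one pin) or a + b = k - 2 (two pins); an end removal gives a = 0.
By Sprague-Grundy, G(k) = mex{ G(a) XOR G(b) } over all these splits. G(0) = 0.
G(1): splits (0,0):0^0=0 -> mex({0}) = 1
G(2): splits (0,1):0^1=1 (0,0):0^0=0 -> mex({0, 1}) = 2
G(3): splits (0,2):0^2=2 (1,1):1^1=0 (0,1):0^1=1 -> mex({0, 1, 2}) = 3
G(4): splits (0,3):0^3=3 (1,2):1^2=3 (0,2):0^2=2 (1,1):1^1=0 -> mex({0, 2, 3}) = 1
G(5): splits (0,4):0^1=1 (1,3):1^3=2 (2,2):2^2=0 (0,3):0^3=3 (1,2):1^2=3 -> mex({0, 1, 2, 3}) = 4
G(6) = mex({0, 1, 2, 4}) = 3
G(7) = mex({0, 1, 3, 4, 5}) = 2
G(8) = mex({0, 2, 3, 5, 6}) = 1
G(9) = mex({0, 1, 2, 3, 6, 7}) = 4
G(10) = mex({0, 1, 3, 4, 5, 7}) = 2
G(11) = mex({0, 1, 2, 3, 4, 5}) = 6
G(12) = mex({0, 1, 2, 3, 5, 6, 7}) = 4
G(13) = mex({0, 2, 3, 4, 6, 7}) = 1
G(14) = mex({0, 1, 4, 5, 6, 7}) = 2
G(15) = mex({0, 1, 2, 3, 4, 5, 6}) = 7
G(16) = mex({0, 2, 3, 5, 6, 7}) = 1
G(17) = mex({0, 1, 2, 3, 5, 6, 7}) = 4
G(18) = mex({0, 1, 2, 4, 5, 6}) = 3
G(19) = mex({0, 1, 3, 4, 5, 7}) = 2
G(20) = mex({0, 2, 3, 4, 5, 6, 7}) = 1
G(21) = mex({0, 1, 2, 3, 5, 6, 7}) = 4
G(22) = mex({0, 1, 2, 3, 4, 5, 7}) = 6
G(23) = mex({0, 1, 2, 3, 4, 5, 6}) = 7
G(24) = mex({0, 1, 2, 3, 5, 6, 7}) = 4
G(25) = mex({0, 2, 3, 4, 6, 7}) = 1
G(26) = mex({0, 1, 3, 4, 5, 6, 7}) = 2
G(27) = mex({0, 1, 2, 3, 4, 5, 6, 7}) = 8
G(28) = mex({0, 1, 2, 3, 4, 6, 7, 8}) = 5
G(29) = mex({0, 1, 2, 3, 5, 6, 7, 8, 9}) = 4
G(30) = mex({0, 1, 2, 3, 4, 5, 6, 9, 10}) = 7
G(31) = mex({0, 1, 3, 4, 5, 7, 10, 11}) = 2
G(32) = mex({0, 2, 3, 4, 5, 6, 7, 9, 11}) = 1
G(33) = mex({0, 1, 2, 3, 4, 5, 6, 7, 9, 12}) = 8
G(34) = mex({0, 1, 2, 3, 4, 5, 7, 8, 11, 12}) = 6
G(35) = mex({0, 1, 2, 3, 4, 5, 6, 8, 9, 10, 11}) = 7
G(36) = mex({0, 1, 2, 3, 5, 6, 7, 9, 10}) = 4
G(37) = mex({0, 2, 3, 4, 6, 7, 9, 10, 11, 12}) = 1
G(38) = mex({0, 1, 3, 4, 5, 6, 7, 9, 10, 11, 12}) = 2
G(39) = mex({0, 1, 2, 4, 5, 6, 7, 9, 10, 12, 14}) = 3
G(40) = mex({0, 2, 3, 4, 6, 7, 11, 12, 14}) = 1
G(41) = mex({0, 1, 2, 3, 5, 6, 7, 9, 10, 11, 12}) = 4
G(42) = mex({0, 1, 2, 3, 4, 5, 6, 9, 10}) = 7
G(43) = mex({0, 1, 3, 4, 5, 7, 9, 10, 12, 15}) = 2
G(44) = mex({0, 2, 3, 4, 5, 6, 7, 9, 10, 12, 15}) = 1
G(45) = mex({0, 1, 2, 3, 4, 5, 6, 7, 9, 10, 12, 14}) = 8
G(46) = mex({0, 1, 3, 4, 5, 7, 8, 11, 12, 14}) = 2
G(47) = mex({0, 1, 2, 3, 4, 5, 6, 8, 9, 10, 11, 12}) = 7
G(48) = mex({0, 1, 2, 3, 5, 6, 7, 9, 10}) = 4
G(49) = mex({0, 2, 3, 4, 6, 7, 9, 10, 11, 12, 15}) = 1
G(50) = mex({0, 1, 4, 5, 6, 7, 9, 11, 12, 14, 15}) = 2
G(51) = mex({0, 1, 2, 3, 4, 5, 6, 7, 9, 12, 14, 15}) = 8
G(52) = mex({0, 2, 3, 4, 5, 6, 7, 8, 11, 12, 15}) = 1
G(53) = mex({0, 1, 2, 3, 5, 6, 7, 8, 9, 10, 11, 12}) = 4
G(54) = mex({0, 1, 2, 3, 4, 5, 6, 9, 10}) = 7
G(55) = mex({0, 1, 3, 4, 5, 7, 9, 10, 11, 12}) = 2
Therefore G(55) = 2.

2


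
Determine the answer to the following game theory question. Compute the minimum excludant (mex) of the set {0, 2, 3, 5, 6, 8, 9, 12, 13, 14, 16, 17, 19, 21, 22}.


Set = {0, 2, 3, 5, 6, 8, 9, 12, 13, 14, 16, 17, 19, 21, 22}
0 is in the set.
1 is NOT in the set. This is the mex.
mex = 1

1


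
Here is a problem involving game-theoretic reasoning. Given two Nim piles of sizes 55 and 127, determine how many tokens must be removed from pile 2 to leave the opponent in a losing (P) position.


Piles: 55 and 127
Current XOR: 55 XOR 127 = 72 (non-zero, so this is an N-position).
To make the XOR zero, we need to find a move that balances the piles.
For pile 2 (size 127): target = 127 XOR 72 = 55
We reduce pile 2 from 127 to 55.
Tokens removed: 127 - 55 = 72
Verification: 55 XOR 55 = 0

72


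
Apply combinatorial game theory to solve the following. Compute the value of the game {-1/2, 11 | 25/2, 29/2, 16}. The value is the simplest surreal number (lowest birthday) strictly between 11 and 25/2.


Left options: {-1/2, 11}, max = 11
Right options: {25/2, 29/2, 16}, min = 25/2
All options are numbers and max(Left) < min(Right), so by the simplicity theorem the value is the simplest (earliest-born) number strictly between 11 and 25/2.
The only integer strictly between 11 and 25/2 is 12.
No non-integer in the interval can be simpler: if x is a non-integer in the interval, then floor(x) or ceil(x) also lies in the interval (the interval contains an integer), and both are proper prefixes of x's sign expansion, i.e. born earlier. So the game value is 12.
Game value = 12

12


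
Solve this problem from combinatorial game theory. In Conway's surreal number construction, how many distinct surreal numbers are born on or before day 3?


Day 0: {|} = 0 is born. Count = 1.
Day n: the number of surreal numbers born by day n is 2^(n+1) - 1.
By day 0: 2^1 - 1 = 1
By day 1: 2^2 - 1 = 3
By day 2: 2^3 - 1 = 7
By day 3: 2^4 - 1 = 15
By day 3: 15 surreal numbers.

15


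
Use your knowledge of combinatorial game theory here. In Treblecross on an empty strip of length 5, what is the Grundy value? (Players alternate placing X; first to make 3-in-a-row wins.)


Treblecross: place X on empty cells; 3-in-a-row wins.
Playing within two cells of an existing X lets the opponent win at once, so sensible play treats the cells i-2..i+2 around each X as dead. The player left with no safe cell loses, so this is a normal-play take-away game on strips of safe cells.
Placing X at cell i (0-indexed) of a strip of k safe cells leaves independent strips of sizes max(0, i-2) and max(0, k-i-3). Hence G(k) = mex{ G(max(0,i-2)) XOR G(max(0,k-i-3)) : 0 <= i < k }, with G(0) = 0.
G(1): splits (0,0):0^0=0 -> mex({0}) = 1
G(2): splits (0,0):0^0=0 -> mex({0}) = 1
G(3): splits (0,0):0^0=0 -> mex({0}) = 1
G(4): splits (0,1):0^1=1 (0,0):0^0=0 -> mex({0, 1}) = 2
G(5): splits (0,2):0^1=1 (0,1):0^1=1 (0,0):0^0=0 -> mex({0, 1}) = 2
Therefore G(5) = 2.

2


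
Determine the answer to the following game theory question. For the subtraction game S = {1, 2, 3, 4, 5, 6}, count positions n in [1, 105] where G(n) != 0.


Subtraction set S = {1, 2, 3, 4, 5, 6}, so G(n) = n mod 7.
G(n) = 0 when n is a multiple of 7.
Multiples of 7 in [1, 105]: 15
N-positions (nonzero Grundy) = 105 - 15 = 90

90


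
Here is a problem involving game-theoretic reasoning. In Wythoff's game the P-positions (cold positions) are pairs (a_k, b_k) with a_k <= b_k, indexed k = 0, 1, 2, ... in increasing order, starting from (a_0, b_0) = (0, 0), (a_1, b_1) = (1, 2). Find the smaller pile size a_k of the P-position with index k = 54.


By Wythoff's theorem, a_k = floor(k * phi) and b_k = floor(k * phi^2) = a_k + k, where phi = (1 + sqrt(5))/2 is the golden ratio.
phi = (1 + sqrt(5))/2 = 1.618034
k = 54
k * phi = 54 * 1.618034 = 87.373835
a_54 = floor(k * phi) = 87

87


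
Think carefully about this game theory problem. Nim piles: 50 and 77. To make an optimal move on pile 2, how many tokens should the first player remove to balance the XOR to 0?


Piles: 50 and 77
Current XOR: 50 XOR 77 = 127 (non-zero, so this is an N-position).
To make the XOR zero, we need to find a move that balances the piles.
For pile 2 (size 77): target = 77 XOR 127 = 50
We reduce pile 2 from 77 to 50.
Tokens removed: 77 - 50 = 27
Verification: 50 XOR 50 = 0

27


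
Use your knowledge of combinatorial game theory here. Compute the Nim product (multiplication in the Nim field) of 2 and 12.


Nim multiplication is bilinear over XOR: (u XOR v) * w = (u*w) XOR (v*w).
So we split each operand into its bit components and XOR the pairwise Nim products.
2 = 2 (as XOR of powers of 2).
12 = 4 + 8 (as XOR of powers of 2).
Using the standard Nim-product table on single bits:
  2*2 = 3,   2*4 = 8,   2*8 = 12,
  4*4 = 6,   4*8 = 11,  8*8 = 13,
and  1*x = x (identity), k*l = l*k (commutative).
Pairwise Nim products:
  2 * 4 = 8
  2 * 8 = 12
XOR them: 8 XOR 12 = 4.
Result: 2 * 12 = 4 (in Nim).

4


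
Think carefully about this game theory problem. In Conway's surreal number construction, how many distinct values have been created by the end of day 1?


Day 0: {|} = 0 is born. Count = 1.
Day n: the number of surreal numbers born by day n is 2^(n+1) - 1.
By day 0: 2^1 - 1 = 1
By day 1: 2^2 - 1 = 3
By day 1: 3 surreal numbers.

3


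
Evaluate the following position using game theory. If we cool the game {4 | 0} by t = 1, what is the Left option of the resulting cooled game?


Original game: {4 | 0} (a switch {a | b} with a > b).
Cooling by t (for t below the temperature (a - b)/2 = 2) taxes each move by t: {a | b} cooled by t is {a - t | b + t}.
Cooling amount: t = 1
Cooled Left option: 4 - 1 = 3
Cooled Right option: 0 + 1 = 1
Cooled game: {3 | 1}
Left option = 3

3


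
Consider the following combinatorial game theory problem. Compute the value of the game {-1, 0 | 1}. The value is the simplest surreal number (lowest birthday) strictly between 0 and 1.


Left options: {-1, 0}, max = 0
Right options: {1}, min = 1
All options are numbers and max(Left) < min(Right), so by the simplicity theorem the value is the simplest (earliest-born) number strictly between 0 and 1.
No integer lies strictly between 0 and 1, so the value is the dyadic rational m/2^k in the interval with the smallest k (then m odd); search k = 1, 2, ...:
Denominator 2: 1/2 lies strictly between 0 and 1 -- found.
The simplest number in the interval is 1/2.
Game value = 1/2

1/2


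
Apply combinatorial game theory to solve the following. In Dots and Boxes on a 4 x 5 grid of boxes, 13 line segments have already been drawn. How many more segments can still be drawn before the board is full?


Grid: 4 x 5 boxes, i.e. 5 rows and 6 columns of dots.
Horizontal edges: (rows + 1) * cols = 5 * 5 = 25
Vertical edges: rows * (cols + 1) = 4 * 6 = 24
Total edges: 25 + 24 = 49
Edges drawn: 13
Remaining: 49 - 13 = 36

36


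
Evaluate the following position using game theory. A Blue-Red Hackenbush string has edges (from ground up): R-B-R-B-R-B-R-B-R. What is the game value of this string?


Edges (from ground): R-B-R-B-R-B-R-B-R
By Berlekamp's sign-expansion rule, a Blue-Red Hackenbush stalk has the value of the surreal number whose sign sequence is the edge sequence with B -> + and R -> -.
Sign sequence: -+-+-+-+-
Trace the sign expansion in the surreal number tree, starting from 0:
Edge 1: R (sign -) -> bounds (-inf, 0), value = -1
Edge 2: B (sign +) -> bounds (-1, 0), value = -1/2
Edge 3: R (sign -) -> bounds (-1, -1/2), value = -3/4
Edge 4: B (sign +) -> bounds (-3/4, -1/2), value = -5/8
Edge 5: R (sign -) -> bounds (-3/4, -5/8), value = -11/16
Edge 6: B (sign +) -> bounds (-11/16, -5/8), value = -21/32
Edge 7: R (sign -) -> bounds (-11/16, -21/32), value = -43/64
Edge 8: B (sign +) -> bounds (-43/64, -21/32), value = -85/128
Edge 9: R (sign -) -> bounds (-43/64, -85/128), value = -171/256
Game value = -171/256

-171/256


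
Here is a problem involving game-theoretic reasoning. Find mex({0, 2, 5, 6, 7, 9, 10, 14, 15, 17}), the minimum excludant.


Set = {0, 2, 5, 6, 7, 9, 10, 14, 15, 17}
0 is in the set.
1 is NOT in the set. This is the mex.
mex = 1

1


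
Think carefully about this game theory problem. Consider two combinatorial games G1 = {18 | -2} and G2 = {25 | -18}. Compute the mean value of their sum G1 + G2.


G1 = {18 | -2}, G2 = {25 | -18}
Each is a switch {a | b} with numbers a > b; its mean value is (a + b)/2, and mean value is additive over game sums: m(G1 + G2) = m(G1) + m(G2).
Mean of G1 = (18 + (-2))/2 = 16/2 = 8
Mean of G2 = (25 + (-18))/2 = 7/2 = 7/2
Mean of G1 + G2 = 8 + 7/2 = 23/2

23/2


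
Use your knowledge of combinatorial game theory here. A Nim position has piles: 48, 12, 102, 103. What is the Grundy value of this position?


We need the XOR (exclusive or) of all pile sizes.
After XOR-ing pile 1 (size 48): 0 XOR 48 = 48
After XOR-ing pile 2 (size 12): 48 XOR 12 = 60
After XOR-ing pile 3 (size 102): 60 XOR 102 = 90
After XOR-ing pile 4 (size 103): 90 XOR 103 = 61
The Nim-value of this position is 61.

61


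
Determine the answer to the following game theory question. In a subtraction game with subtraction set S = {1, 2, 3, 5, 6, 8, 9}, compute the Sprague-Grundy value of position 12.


The subtraction set is S = {1, 2, 3, 5, 6, 8, 9}.
G(k) = mex{ G(k - s) : s in S, s <= k }. We compute iteratively: G(0) = 0.
G(1) = mex({0}) = 1
G(2) = mex({0, 1}) = 2
G(3) = mex({0, 1, 2}) = 3
G(4) = mex({1, 2, 3}) = 0
G(5) = mex({0, 2, 3}) = 1
G(6) = mex({0, 1, 3}) = 2
G(7) = mex({0, 1, 2}) = 3
G(8) = mex({0, 1, 2, 3}) = 4
G(9) = mex({0, 1, 2, 3, 4}) = 5
G(10) = mex({0, 1, 2, 3, 4, 5}) = 6
G(11) = mex({1, 2, 3, 4, 5, 6}) = 0
G(12) = mex({0, 2, 3, 5, 6}) = 1
Therefore G(12) = 1.

1


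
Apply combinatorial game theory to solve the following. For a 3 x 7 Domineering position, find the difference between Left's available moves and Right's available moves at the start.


Board is 3 x 7 (rows x cols).
Left (vertical) placements: (rows-1) * cols = 2 * 7 = 14
Right (horizontal) placements: rows * (cols-1) = 3 * 6 = 18
Advantage = Left - Right = 14 - 18 = -4

-4


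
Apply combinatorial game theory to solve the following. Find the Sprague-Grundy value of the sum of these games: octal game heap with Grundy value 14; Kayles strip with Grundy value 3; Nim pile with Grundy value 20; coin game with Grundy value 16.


By the Sprague-Grundy theorem, the Grundy value of a sum of games is the XOR of individual Grundy values.
octal game heap: Grundy value = 14. Running XOR: 0 XOR 14 = 14
Kayles strip: Grundy value = 3. Running XOR: 14 XOR 3 = 13
Nim pile: Grundy value = 20. Running XOR: 13 XOR 20 = 25
coin game: Grundy value = 16. Running XOR: 25 XOR 16 = 9
The combined Grundy value is 9.

9


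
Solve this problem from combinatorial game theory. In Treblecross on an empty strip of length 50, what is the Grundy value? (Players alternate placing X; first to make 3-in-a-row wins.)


Treblecross: place X on empty cells; 3-in-a-row wins.
Playing within two cells of an existing X lets the opponent win at once, so sensible play treats the cells i-2..i+2 around each X as dead. The player left with no safe cell loses, so this is a normal-play take-away game on strips of safe cells.
Placing X at cell i (0-indexed) of a strip of k safe cells leaves independent strips of sizes max(0, i-2) and max(0, k-i-3). Hence G(k) = mex{ G(max(0,i-2)) XOR G(max(0,k-i-3)) : 0 <= i < k }, with G(0) = 0.
G(1): splits (0,0):0^0=0 -> mex({0}) = 1
G(2): splits (0,0):0^0=0 -> mex({0}) = 1
G(3): splits (0,0):0^0=0 -> mex({0}) = 1
G(4): splits (0,1):0^1=1 (0,0):0^0=0 -> mex({0, 1}) = 2
G(5): splits (0,2):0^1=1 (0,1):0^1=1 (0,0):0^0=0 -> mex({0, 1}) = 2
G(6) = mex({1}) = 0
G(7) = mex({0, 1, 2}) = 3
G(8) = mex({0, 1, 2}) = 3
G(9) = mex({0, 2}) = 1
G(10) = mex({0, 2, 3}) = 1
G(11) = mex({0, 3}) = 1
G(12) = mex({1, 3}) = 0
G(13) = mex({0, 1, 2, 3}) = 4
G(14) = mex({0, 1, 2}) = 3
G(15) = mex({0, 1, 2}) = 3
G(16) = mex({0, 1, 2, 4}) = 3
G(17) = mex({0, 1, 3, 4}) = 2
G(18) = mex({0, 1, 3, 4}) = 2
G(19) = mex({0, 1, 3, 5}) = 2
G(20) = mex({0, 1, 2, 3, 5}) = 4
G(21) = mex({0, 1, 2, 3, 5}) = 4
G(22) = mex({1, 2, 6}) = 0
G(23) = mex({0, 1, 2, 3, 4, 6}) = 5
G(24) = mex({0, 1, 2, 3, 4}) = 5
G(25) = mex({0, 1, 3, 4, 7}) = 2
G(26) = mex({0, 1, 3, 4, 5, 7}) = 2
G(27) = mex({0, 1, 3, 5}) = 2
G(28) = mex({0, 1, 2, 5}) = 3
G(29) = mex({0, 1, 2, 4, 5, 6}) = 3
G(30) = mex({1, 2, 4, 6}) = 0
G(31) = mex({0, 1, 2, 3, 4, 6}) = 5
G(32) = mex({1, 2, 3, 4, 7}) = 0
G(33) = mex({0, 3, 7}) = 1
G(34) = mex({0, 2, 3, 5, 7}) = 1
G(35) = mex({0, 2, 3, 5, 6}) = 1
G(36) = mex({0, 1, 2, 5, 6}) = 3
G(37) = mex({0, 1, 2, 4, 5, 6}) = 3
G(38) = mex({0, 1, 2, 4}) = 3
G(39) = mex({0, 1, 2, 3, 4, 7}) = 5
G(40) = mex({0, 1, 2, 3, 4, 5, 7}) = 6
G(41) = mex({0, 1, 2, 3, 5, 7}) = 4
G(42) = mex({0, 1, 2, 3, 5, 6, 7}) = 4
G(43) = mex({0, 2, 3, 5, 6}) = 1
G(44) = mex({1, 2, 3, 4, 5, 6}) = 0
G(45) = mex({0, 1, 2, 3, 4, 6, 7}) = 5
G(46) = mex({0, 1, 2, 3, 4, 7}) = 5
G(47) = mex({0, 1, 2, 3, 4, 5, 7}) = 6
G(48) = mex({0, 1, 2, 3, 4, 5, 7}) = 6
G(49) = mex({0, 1, 3, 4, 5, 7}) = 2
G(50) = mex({0, 1, 2, 3, 4, 5, 6}) = 7
Therefore G(50) = 7.

7


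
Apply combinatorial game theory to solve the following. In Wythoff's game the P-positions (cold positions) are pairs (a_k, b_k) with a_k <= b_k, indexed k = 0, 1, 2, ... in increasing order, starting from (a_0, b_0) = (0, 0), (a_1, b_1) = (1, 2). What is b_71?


By Wythoff's theorem, a_k = floor(k * phi) and b_k = floor(k * phi^2) = a_k + k, where phi = (1 + sqrt(5))/2 is the golden ratio.
phi = (1 + sqrt(5))/2 = 1.618034
phi^2 = phi + 1 = 2.618034
k = 71
k * phi^2 = 71 * 2.618034 = 185.880413
b_71 = floor(k * phi^2) = 185 (check: a_71 + k = 114 + 71 = 185)

185


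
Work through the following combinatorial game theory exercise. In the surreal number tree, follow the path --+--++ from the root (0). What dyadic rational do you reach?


Sign expansion: --+--++
Rule: track bounds (lo, hi), initially (-inf, +inf). On '+', the current value becomes lo and we move to the simplest number in (value, hi): value + 1 if hi = +inf, otherwise the midpoint (value + hi)/2. On '-', the current value becomes hi and we move to value - 1 if lo = -inf, otherwise the midpoint (lo + value)/2.
Start at 0.
Step 1: sign = -, move left. Bounds: (-inf, 0). Value = -1
Step 2: sign = -, move left. Bounds: (-inf, -1). Value = -2
Step 3: sign = +, move right. Bounds: (-2, -1). Value = -3/2
Step 4: sign = -, move left. Bounds: (-2, -3/2). Value = -7/4
Step 5: sign = -, move left. Bounds: (-2, -7/4). Value = -15/8
Step 6: sign = +, move right. Bounds: (-15/8, -7/4). Value = -29/16
Step 7: sign = +, move right. Bounds: (-29/16, -7/4). Value = -57/32
The surreal number with sign expansion --+--++ is -57/32.

-57/32


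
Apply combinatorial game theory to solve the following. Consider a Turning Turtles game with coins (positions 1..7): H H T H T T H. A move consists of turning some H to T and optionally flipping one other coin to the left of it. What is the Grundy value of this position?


Coins: H H T H T T H
Key fact: a single head at position k behaves exactly like a Nim heap of size k (turning it to T and optionally flipping a coin at j < k corresponds to moving the heap from k to j, or to 0), and heads combine as a disjunctive sum (two heads at the same place would cancel, matching j XOR j = 0). So the Nim-value is the XOR of the 1-indexed positions of the heads.
Face-up positions (1-indexed): [1, 2, 4, 7]
XOR 0 with 1: 0 XOR 1 = 1
XOR 1 with 2: 1 XOR 2 = 3
XOR 3 with 4: 3 XOR 4 = 7
XOR 7 with 7: 7 XOR 7 = 0
Nim-value = 0

0


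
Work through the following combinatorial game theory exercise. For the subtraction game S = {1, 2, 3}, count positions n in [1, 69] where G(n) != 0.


Subtraction set S = {1, 2, 3}, so G(n) = n mod 4.
G(n) = 0 when n is a multiple of 4.
Multiples of 4 in [1, 69]: 17
N-positions (nonzero Grundy) = 69 - 17 = 52

52


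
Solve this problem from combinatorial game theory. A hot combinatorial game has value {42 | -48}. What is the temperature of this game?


The game is {42 | -48}, a switch {a | b} with numbers a > b.
Cooling {a | b} by t gives {a - t | b + t}, which stops being hot when a - t = b + t, i.e. at t = (a - b)/2. So the temperature of a switch is (a - b)/2.
Temperature = (Left option - Right option) / 2
= (42 - (-48)) / 2
= 90 / 2
= 45

45


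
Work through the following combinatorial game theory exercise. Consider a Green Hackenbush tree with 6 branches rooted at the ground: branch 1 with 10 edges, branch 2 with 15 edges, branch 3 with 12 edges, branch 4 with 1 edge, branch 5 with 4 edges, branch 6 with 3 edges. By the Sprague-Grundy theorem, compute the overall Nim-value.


The tree has 6 branches from the ground vertex.
In Green Hackenbush, the Nim-value of a simple path of length k is k.
Branch 1: length 10, Nim-value = 10
Branch 2: length 15, Nim-value = 15
Branch 3: length 12, Nim-value = 12
Branch 4: length 1, Nim-value = 1
Branch 5: length 4, Nim-value = 4
Branch 6: length 3, Nim-value = 3
Total Nim-value = XOR of all branch values:
0 XOR 10 = 10
10 XOR 15 = 5
5 XOR 12 = 9
9 XOR 1 = 8
8 XOR 4 = 12
12 XOR 3 = 15
Nim-value of the tree = 15

15


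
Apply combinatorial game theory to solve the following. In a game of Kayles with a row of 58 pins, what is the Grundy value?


Kayles: a move removes 1 or 2 adjacent pins from a contiguous row.
Removing pins from a row of k leaves two independent rows (a, b) with a + b = k - 1 (one pin) or a + b = k - 2 (two pins); an end removal gives a = 0.
By Sprague-Grundy, G(k) = mex{ G(a) XOR G(b) } over all these splits. G(0) = 0.
G(1): splits (0,0):0^0=0 -> mex({0}) = 1
G(2): splits (0,1):0^1=1 (0,0):0^0=0 -> mex({0, 1}) = 2
G(3): splits (0,2):0^2=2 (1,1):1^1=0 (0,1):0^1=1 -> mex({0, 1, 2}) = 3
G(4): splits (0,3):0^3=3 (1,2):1^2=3 (0,2):0^2=2 (1,1):1^1=0 -> mex({0, 2, 3}) = 1
G(5): splits (0,4):0^1=1 (1,3):1^3=2 (2,2):2^2=0 (0,3):0^3=3 (1,2):1^2=3 -> mex({0, 1, 2, 3}) = 4
G(6) = mex({0, 1, 2, 4}) = 3
G(7) = mex({0, 1, 3, 4, 5}) = 2
G(8) = mex({0, 2, 3, 5, 6}) = 1
G(9) = mex({0, 1, 2, 3, 6, 7}) = 4
G(10) = mex({0, 1, 3, 4, 5, 7}) = 2
G(11) = mex({0, 1, 2, 3, 4, 5}) = 6
G(12) = mex({0, 1, 2, 3, 5, 6, 7}) = 4
G(13) = mex({0, 2, 3, 4, 6, 7}) = 1
G(14) = mex({0, 1, 4, 5, 6, 7}) = 2
G(15) = mex({0, 1, 2, 3, 4, 5, 6}) = 7
G(16) = mex({0, 2, 3, 5, 6, 7}) = 1
G(17) = mex({0, 1, 2, 3, 5, 6, 7}) = 4
G(18) = mex({0, 1, 2, 4, 5, 6}) = 3
G(19) = mex({0, 1, 3, 4, 5, 7}) = 2
G(20) = mex({0, 2, 3, 4, 5, 6, 7}) = 1
G(21) = mex({0, 1, 2, 3, 5, 6, 7}) = 4
G(22) = mex({0, 1, 2, 3, 4, 5, 7}) = 6
G(23) = mex({0, 1, 2, 3, 4, 5, 6}) = 7
G(24) = mex({0, 1, 2, 3, 5, 6, 7}) = 4
G(25) = mex({0, 2, 3, 4, 6, 7}) = 1
G(26) = mex({0, 1, 3, 4, 5, 6, 7}) = 2
G(27) = mex({0, 1, 2, 3, 4, 5, 6, 7}) = 8
G(28) = mex({0, 1, 2, 3, 4, 6, 7, 8}) = 5
G(29) = mex({0, 1, 2, 3, 5, 6, 7, 8, 9}) = 4
G(30) = mex({0, 1, 2, 3, 4, 5, 6, 9, 10}) = 7
G(31) = mex({0, 1, 3, 4, 5, 7, 10, 11}) = 2
G(32) = mex({0, 2, 3, 4, 5, 6, 7, 9, 11}) = 1
G(33) = mex({0, 1, 2, 3, 4, 5, 6, 7, 9, 12}) = 8
G(34) = mex({0, 1, 2, 3, 4, 5, 7, 8, 11, 12}) = 6
G(35) = mex({0, 1, 2, 3, 4, 5, 6, 8, 9, 10, 11}) = 7
G(36) = mex({0, 1, 2, 3, 5, 6, 7, 9, 10}) = 4
G(37) = mex({0, 2, 3, 4, 6, 7, 9, 10, 11, 12}) = 1
G(38) = mex({0, 1, 3, 4, 5, 6, 7, 9, 10, 11, 12}) = 2
G(39) = mex({0, 1, 2, 4, 5, 6, 7, 9, 10, 12, 14}) = 3
G(40) = mex({0, 2, 3, 4, 6, 7, 11, 12, 14}) = 1
G(41) = mex({0, 1, 2, 3, 5, 6, 7, 9, 10, 11, 12}) = 4
G(42) = mex({0, 1, 2, 3, 4, 5, 6, 9, 10}) = 7
G(43) = mex({0, 1, 3, 4, 5, 7, 9, 10, 12, 15}) = 2
G(44) = mex({0, 2, 3, 4, 5, 6, 7, 9, 10, 12, 15}) = 1
G(45) = mex({0, 1, 2, 3, 4, 5, 6, 7, 9, 10, 12, 14}) = 8
G(46) = mex({0, 1, 3, 4, 5, 7, 8, 11, 12, 14}) = 2
G(47) = mex({0, 1, 2, 3, 4, 5, 6, 8, 9, 10, 11, 12}) = 7
G(48) = mex({0, 1, 2, 3, 5, 6, 7, 9, 10}) = 4
G(49) = mex({0, 2, 3, 4, 6, 7, 9, 10, 11, 12, 15}) = 1
G(50) = mex({0, 1, 4, 5, 6, 7, 9, 11, 12, 14, 15}) = 2
G(51) = mex({0, 1, 2, 3, 4, 5, 6, 7, 9, 12, 14, 15}) = 8
G(52) = mex({0, 2, 3, 4, 5, 6, 7, 8, 11, 12, 15}) = 1
G(53) = mex({0, 1, 2, 3, 5, 6, 7, 8, 9, 10, 11, 12}) = 4
G(54) = mex({0, 1, 2, 3, 4, 5, 6, 9, 10}) = 7
G(55) = mex({0, 1, 3, 4, 5, 7, 9, 10, 11, 12}) = 2
G(56) = mex({0, 2, 3, 4, 5, 6, 7, 9, 10, 11, 12, 13, 14}) = 1
G(57) = mex({0, 1, 2, 3, 5, 6, 7, 9, 10, 12, 13, 14, 15}) = 4
G(58) = mex({0, 1, 3, 4, 5, 7, 11, 12, 14, 15}) = 2
Therefore G(58) = 2.

2


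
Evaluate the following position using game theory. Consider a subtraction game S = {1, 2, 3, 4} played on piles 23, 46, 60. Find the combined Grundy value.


Subtraction set: {1, 2, 3, 4}
For this subtraction set, G(n) = n mod 5 (period = max + 1 = 5).
Pile 1 (size 23): G(23) = 23 mod 5 = 3
Pile 2 (size 46): G(46) = 46 mod 5 = 1
Pile 3 (size 60): G(60) = 60 mod 5 = 0
Total Grundy value = XOR of all: 3 XOR 1 XOR 0 = 2

2


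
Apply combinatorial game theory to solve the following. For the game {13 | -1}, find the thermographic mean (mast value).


Game = {13 | -1}, a switch {a | b} with numbers a > b.
Its thermograph has left wall a - t and right wall b + t, which meet at t = (a - b)/2, where both equal (a + b)/2. So the mast (mean value) is at (a + b)/2.
Mean = (13 + (-1))/2 = 12/2 = 6

6


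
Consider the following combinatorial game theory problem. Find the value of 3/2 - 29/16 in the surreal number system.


x = 3/2, y = 29/16
Converting to common denominator: 16
x = 24/16, y = 29/16
x - y = 3/2 - 29/16 = -5/16

-5/16


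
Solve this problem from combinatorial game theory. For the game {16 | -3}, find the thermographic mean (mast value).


Game = {16 | -3}, a switch {a | b} with numbers a > b.
Its thermograph has left wall a - t and right wall b + t, which meet at t = (a - b)/2, where both equal (a + b)/2. So the mast (mean value) is at (a + b)/2.
Mean = (16 + (-3))/2 = 13/2 = 13/2

13/2


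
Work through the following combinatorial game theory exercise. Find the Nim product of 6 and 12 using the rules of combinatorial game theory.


Nim multiplication is bilinear over XOR: (u XOR v) * w = (u*w) XOR (v*w).
So we split each operand into its bit components and XOR the pairwise Nim products.
6 = 2 + 4 (as XOR of powers of 2).
12 = 4 + 8 (as XOR of powers of 2).
Using the standard Nim-product table on single bits:
  2*2 = 3,   2*4 = 8,   2*8 = 12,
  4*4 = 6,   4*8 = 11,  8*8 = 13,
and  1*x = x (identity), k*l = l*k (commutative).
Pairwise Nim products:
  2 * 4 = 8
  2 * 8 = 12
  4 * 4 = 6
  4 * 8 = 11
XOR them: 8 XOR 12 XOR 6 XOR 11 = 9.
Result: 6 * 12 = 9 (in Nim).

9


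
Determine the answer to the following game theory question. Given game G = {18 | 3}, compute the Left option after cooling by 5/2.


Original game: {18 | 3} (a switch {a | b} with a > b).
Cooling by t (for t below the temperature (a - b)/2 = 15/2) taxes each move by t: {a | b} cooled by t is {a - t | b + t}.
Cooling amount: t = 5/2
Cooled Left option: 18 - 5/2 = 31/2
Cooled Right option: 3 + 5/2 = 11/2
Cooled game: {31/2 | 11/2}
Left option = 31/2

31/2


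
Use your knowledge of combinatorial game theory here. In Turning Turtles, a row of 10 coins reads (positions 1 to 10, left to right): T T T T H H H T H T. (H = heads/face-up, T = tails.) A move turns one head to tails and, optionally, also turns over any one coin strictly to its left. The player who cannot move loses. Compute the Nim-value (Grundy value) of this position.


Coins: T T T T H H H T H T
Key fact: a single head at position k behaves exactly like a Nim heap of size k (turning it to T and optionally flipping a coin at j < k corresponds to moving the heap from k to j, or to 0), and heads combine as a disjunctive sum (two heads at the same place would cancel, matching j XOR j = 0). So the Nim-value is the XOR of the 1-indexed positions of the heads.
Face-up positions (1-indexed): [5, 6, 7, 9]
XOR 0 with 5: 0 XOR 5 = 5
XOR 5 with 6: 5 XOR 6 = 3
XOR 3 with 7: 3 XOR 7 = 4
XOR 4 with 9: 4 XOR 9 = 13
Nim-value = 13

13


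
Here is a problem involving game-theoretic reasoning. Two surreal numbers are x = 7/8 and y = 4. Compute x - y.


x = 7/8, y = 4
Converting to common denominator: 8
x = 7/8, y = 32/8
x - y = 7/8 - 4 = -25/8

-25/8


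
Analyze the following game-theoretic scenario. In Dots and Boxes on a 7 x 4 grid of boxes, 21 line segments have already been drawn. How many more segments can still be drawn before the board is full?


Grid: 7 x 4 boxes, i.e. 8 rows and 5 columns of dots.
Horizontal edges: (rows + 1) * cols = 8 * 4 = 32
Vertical edges: rows * (cols + 1) = 7 * 5 = 35
Total edges: 32 + 35 = 67
Edges drawn: 21
Remaining: 67 - 21 = 46

46


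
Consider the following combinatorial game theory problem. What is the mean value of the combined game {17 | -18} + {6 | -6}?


G1 = {17 | -18}, G2 = {6 | -6}
Each is a switch {a | b} with numbers a > b; its mean value is (a + b)/2, and mean value is additive over game sums: m(G1 + G2) = m(G1) + m(G2).
Mean of G1 = (17 + (-18))/2 = -1/2 = -1/2
Mean of G2 = (6 + (-6))/2 = 0/2 = 0
Mean of G1 + G2 = -1/2 + 0 = -1/2

-1/2


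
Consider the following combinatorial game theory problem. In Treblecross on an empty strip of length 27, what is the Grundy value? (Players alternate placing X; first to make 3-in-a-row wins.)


Treblecross: place X on empty cells; 3-in-a-row wins.
Playing within two cells of an existing X lets the opponent win at once, so sensible play treats the cells i-2..i+2 around each X as dead. The player left with no safe cell loses, so this is a normal-play take-away game on strips of safe cells.
Placing X at cell i (0-indexed) of a strip of k safe cells leaves independent strips of sizes max(0, i-2) and max(0, k-i-3). Hence G(k) = mex{ G(max(0,i-2)) XOR G(max(0,k-i-3)) : 0 <= i < k }, with G(0) = 0.
G(1): splits (0,0):0^0=0 -> mex({0}) = 1
G(2): splits (0,0):0^0=0 -> mex({0}) = 1
G(3): splits (0,0):0^0=0 -> mex({0}) = 1
G(4): splits (0,1):0^1=1 (0,0):0^0=0 -> mex({0, 1}) = 2
G(5): splits (0,2):0^1=1 (0,1):0^1=1 (0,0):0^0=0 -> mex({0, 1}) = 2
G(6) = mex({1}) = 0
G(7) = mex({0, 1, 2}) = 3
G(8) = mex({0, 1, 2}) = 3
G(9) = mex({0, 2}) = 1
G(10) = mex({0, 2, 3}) = 1
G(11) = mex({0, 3}) = 1
G(12) = mex({1, 3}) = 0
G(13) = mex({0, 1, 2, 3}) = 4
G(14) = mex({0, 1, 2}) = 3
G(15) = mex({0, 1, 2}) = 3
G(16) = mex({0, 1, 2, 4}) = 3
G(17) = mex({0, 1, 3, 4}) = 2
G(18) = mex({0, 1, 3, 4}) = 2
G(19) = mex({0, 1, 3, 5}) = 2
G(20) = mex({0, 1, 2, 3, 5}) = 4
G(21) = mex({0, 1, 2, 3, 5}) = 4
G(22) = mex({1, 2, 6}) = 0
G(23) = mex({0, 1, 2, 3, 4, 6}) = 5
G(24) = mex({0, 1, 2, 3, 4}) = 5
G(25) = mex({0, 1, 3, 4, 7}) = 2
G(26) = mex({0, 1, 3, 4, 5, 7}) = 2
G(27) = mex({0, 1, 3, 5}) = 2
Therefore G(27) = 2.

2


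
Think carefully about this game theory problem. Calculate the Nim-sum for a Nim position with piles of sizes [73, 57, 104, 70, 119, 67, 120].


We need the XOR (exclusive or) of all pile sizes.
After XOR-ing pile 1 (size 73): 0 XOR 73 = 73
After XOR-ing pile 2 (size 57): 73 XOR 57 = 112
After XOR-ing pile 3 (size 104): 112 XOR 104 = 24
After XOR-ing pile 4 (size 70): 24 XOR 70 = 94
After XOR-ing pile 5 (size 119): 94 XOR 119 = 41
After XOR-ing pile 6 (size 67): 41 XOR 67 = 106
After XOR-ing pile 7 (size 120): 106 XOR 120 = 18
The Nim-value of this position is 18.

18


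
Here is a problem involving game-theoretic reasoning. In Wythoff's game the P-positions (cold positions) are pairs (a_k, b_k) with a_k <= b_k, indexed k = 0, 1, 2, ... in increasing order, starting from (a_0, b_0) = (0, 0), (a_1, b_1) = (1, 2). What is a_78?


By Wythoff's theorem, a_k = floor(k * phi) and b_k = floor(k * phi^2) = a_k + k, where phi = (1 + sqrt(5))/2 is the golden ratio.
phi = (1 + sqrt(5))/2 = 1.618034
k = 78
k * phi = 78 * 1.618034 = 126.206651
a_78 = floor(k * phi) = 126

126


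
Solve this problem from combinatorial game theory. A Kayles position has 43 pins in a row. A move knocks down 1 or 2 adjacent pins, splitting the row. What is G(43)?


Kayles: a move removes 1 or 2 adjacent pins from a contiguous row.
Removing pins from a row of k leaves two independent rows (a, b) with a + b = k - 1 (one pin) or a + b = k - 2 (two pins); an end removal gives a = 0.
By Sprague-Grundy, G(k) = mex{ G(a) XOR G(b) } over all these splits. G(0) = 0.
G(1): splits (0,0):0^0=0 -> mex({0}) = 1
G(2): splits (0,1):0^1=1 (0,0):0^0=0 -> mex({0, 1}) = 2
G(3): splits (0,2):0^2=2 (1,1):1^1=0 (0,1):0^1=1 -> mex({0, 1, 2}) = 3
G(4): splits (0,3):0^3=3 (1,2):1^2=3 (0,2):0^2=2 (1,1):1^1=0 -> mex({0, 2, 3}) = 1
G(5): splits (0,4):0^1=1 (1,3):1^3=2 (2,2):2^2=0 (0,3):0^3=3 (1,2):1^2=3 -> mex({0, 1, 2, 3}) = 4
G(6) = mex({0, 1, 2, 4}) = 3
G(7) = mex({0, 1, 3, 4, 5}) = 2
G(8) = mex({0, 2, 3, 5, 6}) = 1
G(9) = mex({0, 1, 2, 3, 6, 7}) = 4
G(10) = mex({0, 1, 3, 4, 5, 7}) = 2
G(11) = mex({0, 1, 2, 3, 4, 5}) = 6
G(12) = mex({0, 1, 2, 3, 5, 6, 7}) = 4
G(13) = mex({0, 2, 3, 4, 6, 7}) = 1
G(14) = mex({0, 1, 4, 5, 6, 7}) = 2
G(15) = mex({0, 1, 2, 3, 4, 5, 6}) = 7
G(16) = mex({0, 2, 3, 5, 6, 7}) = 1
G(17) = mex({0, 1, 2, 3, 5, 6, 7}) = 4
G(18) = mex({0, 1, 2, 4, 5, 6}) = 3
G(19) = mex({0, 1, 3, 4, 5, 7}) = 2
G(20) = mex({0, 2, 3, 4, 5, 6, 7}) = 1
G(21) = mex({0, 1, 2, 3, 5, 6, 7}) = 4
G(22) = mex({0, 1, 2, 3, 4, 5, 7}) = 6
G(23) = mex({0, 1, 2, 3, 4, 5, 6}) = 7
G(24) = mex({0, 1, 2, 3, 5, 6, 7}) = 4
G(25) = mex({0, 2, 3, 4, 6, 7}) = 1
G(26) = mex({0, 1, 3, 4, 5, 6, 7}) = 2
G(27) = mex({0, 1, 2, 3, 4, 5, 6, 7}) = 8
G(28) = mex({0, 1, 2, 3, 4, 6, 7, 8}) = 5
G(29) = mex({0, 1, 2, 3, 5, 6, 7, 8, 9}) = 4
G(30) = mex({0, 1, 2, 3, 4, 5, 6, 9, 10}) = 7
G(31) = mex({0, 1, 3, 4, 5, 7, 10, 11}) = 2
G(32) = mex({0, 2, 3, 4, 5, 6, 7, 9, 11}) = 1
G(33) = mex({0, 1, 2, 3, 4, 5, 6, 7, 9, 12}) = 8
G(34) = mex({0, 1, 2, 3, 4, 5, 7, 8, 11, 12}) = 6
G(35) = mex({0, 1, 2, 3, 4, 5, 6, 8, 9, 10, 11}) = 7
G(36) = mex({0, 1, 2, 3, 5, 6, 7, 9, 10}) = 4
G(37) = mex({0, 2, 3, 4, 6, 7, 9, 10, 11, 12}) = 1
G(38) = mex({0, 1, 3, 4, 5, 6, 7, 9, 10, 11, 12}) = 2
G(39) = mex({0, 1, 2, 4, 5, 6, 7, 9, 10, 12, 14}) = 3
G(40) = mex({0, 2, 3, 4, 6, 7, 11, 12, 14}) = 1
G(41) = mex({0, 1, 2, 3, 5, 6, 7, 9, 10, 11, 12}) = 4
G(42) = mex({0, 1, 2, 3, 4, 5, 6, 9, 10}) = 7
G(43) = mex({0, 1, 3, 4, 5, 7, 9, 10, 12, 15}) = 2
Therefore G(43) = 2.

2


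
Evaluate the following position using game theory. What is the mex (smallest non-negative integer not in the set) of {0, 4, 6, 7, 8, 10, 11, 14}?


Set = {0, 4, 6, 7, 8, 10, 11, 14}
0 is in the set.
1 is NOT in the set. This is the mex.
mex = 1

1


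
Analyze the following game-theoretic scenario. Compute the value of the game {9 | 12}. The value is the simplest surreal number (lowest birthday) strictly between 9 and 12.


Left options: {9}, max = 9
Right options: {12}, min = 12
All options are numbers and max(Left) < min(Right), so by the simplicity theorem the value is the simplest (earliest-born) number strictly between 9 and 12.
Integers 10 through 11 all lie strictly between 9 and 12.
Among integers, the simplest (lowest birthday = smallest |n|; 0 is born on day 0, +-n on day n) is 10.
No non-integer in the interval can be simpler: if x is a non-integer in the interval, then floor(x) or ceil(x) also lies in the interval (the interval contains an integer), and both are proper prefixes of x's sign expansion, i.e. born earlier. So the game value is 10.
Game value = 10

10


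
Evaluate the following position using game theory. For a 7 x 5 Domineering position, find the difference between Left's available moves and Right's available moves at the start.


Board is 7 x 5 (rows x cols).
Left (vertical) placements: (rows-1) * cols = 6 * 5 = 30
Right (horizontal) placements: rows * (cols-1) = 7 * 4 = 28
Advantage = Left - Right = 30 - 28 = 2

2


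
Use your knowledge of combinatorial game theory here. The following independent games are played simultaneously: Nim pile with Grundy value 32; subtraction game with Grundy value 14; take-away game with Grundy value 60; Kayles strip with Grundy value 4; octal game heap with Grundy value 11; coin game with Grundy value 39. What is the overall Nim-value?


By the Sprague-Grundy theorem, the Grundy value of a sum of games is the XOR of individual Grundy values.
Nim pile: Grundy value = 32. Running XOR: 0 XOR 32 = 32
subtraction game: Grundy value = 14. Running XOR: 32 XOR 14 = 46
take-away game: Grundy value = 60. Running XOR: 46 XOR 60 = 18
Kayles strip: Grundy value = 4. Running XOR: 18 XOR 4 = 22
octal game heap: Grundy value = 11. Running XOR: 22 XOR 11 = 29
coin game: Grundy value = 39. Running XOR: 29 XOR 39 = 58
The combined Grundy value is 58.

58
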